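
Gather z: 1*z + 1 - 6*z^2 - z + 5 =6 - 6*z^2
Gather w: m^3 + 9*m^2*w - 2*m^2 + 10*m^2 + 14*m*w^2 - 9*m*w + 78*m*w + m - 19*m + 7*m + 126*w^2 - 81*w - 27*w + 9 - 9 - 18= m^3 + 8*m^2 - 11*m + w^2*(14*m + 126) + w*(9*m^2 + 69*m - 108) - 18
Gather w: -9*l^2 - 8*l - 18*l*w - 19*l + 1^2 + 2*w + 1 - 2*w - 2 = -9*l^2 - 18*l*w - 27*l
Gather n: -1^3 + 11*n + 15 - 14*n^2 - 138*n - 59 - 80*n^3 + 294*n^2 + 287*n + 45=-80*n^3 + 280*n^2 + 160*n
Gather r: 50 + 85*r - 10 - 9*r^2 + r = -9*r^2 + 86*r + 40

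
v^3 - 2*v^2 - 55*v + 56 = (v - 8)*(v - 1)*(v + 7)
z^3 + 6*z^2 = z^2*(z + 6)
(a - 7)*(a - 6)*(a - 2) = a^3 - 15*a^2 + 68*a - 84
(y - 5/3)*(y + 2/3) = y^2 - y - 10/9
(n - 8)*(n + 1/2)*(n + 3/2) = n^3 - 6*n^2 - 61*n/4 - 6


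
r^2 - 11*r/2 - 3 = (r - 6)*(r + 1/2)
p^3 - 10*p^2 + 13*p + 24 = (p - 8)*(p - 3)*(p + 1)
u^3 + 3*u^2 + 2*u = u*(u + 1)*(u + 2)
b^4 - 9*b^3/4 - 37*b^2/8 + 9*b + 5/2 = (b - 5/2)*(b - 2)*(b + 1/4)*(b + 2)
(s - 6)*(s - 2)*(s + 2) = s^3 - 6*s^2 - 4*s + 24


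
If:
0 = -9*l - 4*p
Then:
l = -4*p/9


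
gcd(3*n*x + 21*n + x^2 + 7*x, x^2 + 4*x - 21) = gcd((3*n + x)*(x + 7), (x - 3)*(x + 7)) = x + 7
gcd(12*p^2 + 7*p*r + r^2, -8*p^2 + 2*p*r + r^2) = 4*p + r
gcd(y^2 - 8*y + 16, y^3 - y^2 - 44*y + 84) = 1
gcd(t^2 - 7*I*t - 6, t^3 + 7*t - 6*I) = t - I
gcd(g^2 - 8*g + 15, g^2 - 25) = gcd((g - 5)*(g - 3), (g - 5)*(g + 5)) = g - 5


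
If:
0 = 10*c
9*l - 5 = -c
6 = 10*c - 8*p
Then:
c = 0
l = 5/9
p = -3/4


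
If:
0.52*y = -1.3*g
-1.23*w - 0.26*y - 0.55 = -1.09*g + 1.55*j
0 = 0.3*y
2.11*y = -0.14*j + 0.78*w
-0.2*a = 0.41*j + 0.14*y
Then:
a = 0.64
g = 0.00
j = -0.31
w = -0.06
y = 0.00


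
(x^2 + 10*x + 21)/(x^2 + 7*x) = (x + 3)/x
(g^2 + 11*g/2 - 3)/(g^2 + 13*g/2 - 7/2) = (g + 6)/(g + 7)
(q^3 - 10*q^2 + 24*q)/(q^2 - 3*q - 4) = q*(q - 6)/(q + 1)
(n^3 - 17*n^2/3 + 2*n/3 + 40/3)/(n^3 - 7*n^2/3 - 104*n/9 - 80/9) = 3*(n - 2)/(3*n + 4)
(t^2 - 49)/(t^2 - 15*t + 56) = (t + 7)/(t - 8)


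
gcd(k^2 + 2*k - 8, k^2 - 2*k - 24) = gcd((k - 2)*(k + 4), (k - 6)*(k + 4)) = k + 4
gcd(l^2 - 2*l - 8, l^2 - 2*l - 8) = l^2 - 2*l - 8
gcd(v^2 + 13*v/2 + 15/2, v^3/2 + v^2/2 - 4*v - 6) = 1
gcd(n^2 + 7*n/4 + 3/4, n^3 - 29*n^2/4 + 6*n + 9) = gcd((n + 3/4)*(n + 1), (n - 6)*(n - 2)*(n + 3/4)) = n + 3/4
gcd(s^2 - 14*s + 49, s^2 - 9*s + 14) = s - 7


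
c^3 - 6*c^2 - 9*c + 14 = (c - 7)*(c - 1)*(c + 2)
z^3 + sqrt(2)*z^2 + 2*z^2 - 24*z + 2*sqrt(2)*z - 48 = (z + 2)*(z - 3*sqrt(2))*(z + 4*sqrt(2))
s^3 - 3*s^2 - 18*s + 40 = (s - 5)*(s - 2)*(s + 4)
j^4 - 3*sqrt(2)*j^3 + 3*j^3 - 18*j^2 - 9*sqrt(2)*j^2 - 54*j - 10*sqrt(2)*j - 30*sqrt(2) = (j + 3)*(j - 5*sqrt(2))*(j + sqrt(2))^2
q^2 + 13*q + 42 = (q + 6)*(q + 7)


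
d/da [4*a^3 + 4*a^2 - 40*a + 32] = 12*a^2 + 8*a - 40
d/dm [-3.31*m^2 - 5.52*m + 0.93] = -6.62*m - 5.52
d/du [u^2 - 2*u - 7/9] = 2*u - 2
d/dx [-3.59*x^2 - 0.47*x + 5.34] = -7.18*x - 0.47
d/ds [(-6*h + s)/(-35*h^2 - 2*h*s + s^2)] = (-35*h^2 - 2*h*s + s^2 - 2*(h - s)*(6*h - s))/(35*h^2 + 2*h*s - s^2)^2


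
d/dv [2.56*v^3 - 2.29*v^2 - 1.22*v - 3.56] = 7.68*v^2 - 4.58*v - 1.22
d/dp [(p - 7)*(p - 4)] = 2*p - 11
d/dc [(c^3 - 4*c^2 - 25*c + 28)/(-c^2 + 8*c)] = (-c^4 + 16*c^3 - 57*c^2 + 56*c - 224)/(c^2*(c^2 - 16*c + 64))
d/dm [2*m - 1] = 2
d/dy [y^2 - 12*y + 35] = 2*y - 12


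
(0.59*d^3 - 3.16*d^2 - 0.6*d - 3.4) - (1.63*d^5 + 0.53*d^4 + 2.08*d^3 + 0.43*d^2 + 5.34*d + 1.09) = -1.63*d^5 - 0.53*d^4 - 1.49*d^3 - 3.59*d^2 - 5.94*d - 4.49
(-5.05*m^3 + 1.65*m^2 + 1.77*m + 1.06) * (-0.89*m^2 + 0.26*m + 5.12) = 4.4945*m^5 - 2.7815*m^4 - 27.0023*m^3 + 7.9648*m^2 + 9.338*m + 5.4272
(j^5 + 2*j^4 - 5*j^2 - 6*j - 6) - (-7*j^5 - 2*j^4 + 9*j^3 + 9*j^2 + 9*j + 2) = 8*j^5 + 4*j^4 - 9*j^3 - 14*j^2 - 15*j - 8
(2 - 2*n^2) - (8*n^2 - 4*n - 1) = -10*n^2 + 4*n + 3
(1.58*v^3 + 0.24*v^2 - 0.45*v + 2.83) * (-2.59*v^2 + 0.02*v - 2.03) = -4.0922*v^5 - 0.59*v^4 - 2.0371*v^3 - 7.8259*v^2 + 0.9701*v - 5.7449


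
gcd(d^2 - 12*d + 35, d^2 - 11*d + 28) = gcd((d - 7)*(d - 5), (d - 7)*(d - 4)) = d - 7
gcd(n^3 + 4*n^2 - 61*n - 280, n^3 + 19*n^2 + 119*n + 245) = n^2 + 12*n + 35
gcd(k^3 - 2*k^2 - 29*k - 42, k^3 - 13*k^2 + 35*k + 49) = k - 7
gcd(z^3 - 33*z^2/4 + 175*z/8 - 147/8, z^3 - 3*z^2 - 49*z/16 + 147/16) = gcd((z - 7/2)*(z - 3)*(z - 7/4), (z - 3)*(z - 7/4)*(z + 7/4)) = z^2 - 19*z/4 + 21/4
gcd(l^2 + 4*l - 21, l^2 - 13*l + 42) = 1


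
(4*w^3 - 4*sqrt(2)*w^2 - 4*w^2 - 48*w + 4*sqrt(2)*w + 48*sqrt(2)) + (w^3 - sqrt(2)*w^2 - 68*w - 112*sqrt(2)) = 5*w^3 - 5*sqrt(2)*w^2 - 4*w^2 - 116*w + 4*sqrt(2)*w - 64*sqrt(2)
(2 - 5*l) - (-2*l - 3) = 5 - 3*l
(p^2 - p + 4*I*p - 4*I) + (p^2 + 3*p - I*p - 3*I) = 2*p^2 + 2*p + 3*I*p - 7*I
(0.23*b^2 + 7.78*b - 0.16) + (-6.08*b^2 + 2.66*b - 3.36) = -5.85*b^2 + 10.44*b - 3.52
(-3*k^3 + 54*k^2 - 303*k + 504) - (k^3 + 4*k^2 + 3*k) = -4*k^3 + 50*k^2 - 306*k + 504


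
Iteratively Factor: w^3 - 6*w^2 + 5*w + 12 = (w - 4)*(w^2 - 2*w - 3) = (w - 4)*(w - 3)*(w + 1)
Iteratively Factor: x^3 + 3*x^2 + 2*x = (x + 2)*(x^2 + x) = (x + 1)*(x + 2)*(x)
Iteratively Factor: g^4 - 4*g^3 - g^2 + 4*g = (g - 1)*(g^3 - 3*g^2 - 4*g) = (g - 1)*(g + 1)*(g^2 - 4*g) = g*(g - 1)*(g + 1)*(g - 4)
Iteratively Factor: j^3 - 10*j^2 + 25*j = (j - 5)*(j^2 - 5*j) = j*(j - 5)*(j - 5)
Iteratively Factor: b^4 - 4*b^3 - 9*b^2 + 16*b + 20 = (b - 5)*(b^3 + b^2 - 4*b - 4) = (b - 5)*(b + 2)*(b^2 - b - 2) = (b - 5)*(b - 2)*(b + 2)*(b + 1)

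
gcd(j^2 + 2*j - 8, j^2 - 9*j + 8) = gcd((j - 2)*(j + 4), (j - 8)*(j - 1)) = 1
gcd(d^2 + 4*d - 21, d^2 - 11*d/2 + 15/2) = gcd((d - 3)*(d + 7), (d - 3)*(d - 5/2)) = d - 3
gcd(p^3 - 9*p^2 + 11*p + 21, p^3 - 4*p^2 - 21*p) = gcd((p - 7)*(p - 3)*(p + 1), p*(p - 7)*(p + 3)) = p - 7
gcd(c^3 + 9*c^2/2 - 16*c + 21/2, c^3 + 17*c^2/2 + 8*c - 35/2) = c^2 + 6*c - 7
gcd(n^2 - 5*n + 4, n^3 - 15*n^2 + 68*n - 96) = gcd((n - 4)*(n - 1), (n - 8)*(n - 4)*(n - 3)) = n - 4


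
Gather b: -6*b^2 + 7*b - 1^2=-6*b^2 + 7*b - 1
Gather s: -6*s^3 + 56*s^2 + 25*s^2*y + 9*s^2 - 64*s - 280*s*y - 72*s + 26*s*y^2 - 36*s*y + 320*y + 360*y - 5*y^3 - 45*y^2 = -6*s^3 + s^2*(25*y + 65) + s*(26*y^2 - 316*y - 136) - 5*y^3 - 45*y^2 + 680*y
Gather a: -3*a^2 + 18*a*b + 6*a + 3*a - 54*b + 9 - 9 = -3*a^2 + a*(18*b + 9) - 54*b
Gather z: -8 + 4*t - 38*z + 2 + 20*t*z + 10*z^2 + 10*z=4*t + 10*z^2 + z*(20*t - 28) - 6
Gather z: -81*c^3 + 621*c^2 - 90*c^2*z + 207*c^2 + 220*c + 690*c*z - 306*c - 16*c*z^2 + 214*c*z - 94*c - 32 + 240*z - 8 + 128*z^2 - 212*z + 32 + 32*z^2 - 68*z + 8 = -81*c^3 + 828*c^2 - 180*c + z^2*(160 - 16*c) + z*(-90*c^2 + 904*c - 40)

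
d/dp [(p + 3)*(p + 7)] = 2*p + 10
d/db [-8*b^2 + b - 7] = 1 - 16*b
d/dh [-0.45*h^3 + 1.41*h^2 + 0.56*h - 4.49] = -1.35*h^2 + 2.82*h + 0.56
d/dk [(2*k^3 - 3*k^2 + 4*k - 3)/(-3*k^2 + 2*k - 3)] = 2*(-3*k^4 + 4*k^3 - 6*k^2 - 3)/(9*k^4 - 12*k^3 + 22*k^2 - 12*k + 9)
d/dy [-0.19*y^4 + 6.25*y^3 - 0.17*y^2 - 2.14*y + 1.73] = -0.76*y^3 + 18.75*y^2 - 0.34*y - 2.14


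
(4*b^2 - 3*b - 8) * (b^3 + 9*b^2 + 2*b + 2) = 4*b^5 + 33*b^4 - 27*b^3 - 70*b^2 - 22*b - 16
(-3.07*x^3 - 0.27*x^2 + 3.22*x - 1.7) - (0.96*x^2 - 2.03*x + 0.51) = -3.07*x^3 - 1.23*x^2 + 5.25*x - 2.21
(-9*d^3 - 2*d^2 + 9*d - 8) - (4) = -9*d^3 - 2*d^2 + 9*d - 12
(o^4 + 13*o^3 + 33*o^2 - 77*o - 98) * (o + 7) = o^5 + 20*o^4 + 124*o^3 + 154*o^2 - 637*o - 686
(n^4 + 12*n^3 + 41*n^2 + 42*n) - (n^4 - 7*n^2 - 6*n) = 12*n^3 + 48*n^2 + 48*n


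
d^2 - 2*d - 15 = (d - 5)*(d + 3)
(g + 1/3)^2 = g^2 + 2*g/3 + 1/9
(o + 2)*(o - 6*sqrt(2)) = o^2 - 6*sqrt(2)*o + 2*o - 12*sqrt(2)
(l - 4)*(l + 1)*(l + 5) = l^3 + 2*l^2 - 19*l - 20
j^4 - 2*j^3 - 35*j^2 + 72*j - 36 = (j - 6)*(j - 1)^2*(j + 6)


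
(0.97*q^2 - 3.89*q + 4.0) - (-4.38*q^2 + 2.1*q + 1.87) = 5.35*q^2 - 5.99*q + 2.13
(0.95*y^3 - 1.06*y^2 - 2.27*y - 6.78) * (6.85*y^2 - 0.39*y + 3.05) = 6.5075*y^5 - 7.6315*y^4 - 12.2386*y^3 - 48.7907*y^2 - 4.2793*y - 20.679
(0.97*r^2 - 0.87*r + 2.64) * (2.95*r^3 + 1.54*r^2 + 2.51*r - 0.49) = 2.8615*r^5 - 1.0727*r^4 + 8.8829*r^3 + 1.4066*r^2 + 7.0527*r - 1.2936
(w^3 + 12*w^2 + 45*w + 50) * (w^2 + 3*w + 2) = w^5 + 15*w^4 + 83*w^3 + 209*w^2 + 240*w + 100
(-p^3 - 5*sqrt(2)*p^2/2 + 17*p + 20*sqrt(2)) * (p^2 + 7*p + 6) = -p^5 - 7*p^4 - 5*sqrt(2)*p^4/2 - 35*sqrt(2)*p^3/2 + 11*p^3 + 5*sqrt(2)*p^2 + 119*p^2 + 102*p + 140*sqrt(2)*p + 120*sqrt(2)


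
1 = 1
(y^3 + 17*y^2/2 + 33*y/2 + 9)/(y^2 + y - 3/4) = 2*(y^2 + 7*y + 6)/(2*y - 1)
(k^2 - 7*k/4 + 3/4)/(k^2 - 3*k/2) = (4*k^2 - 7*k + 3)/(2*k*(2*k - 3))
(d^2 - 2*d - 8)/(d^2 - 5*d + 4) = (d + 2)/(d - 1)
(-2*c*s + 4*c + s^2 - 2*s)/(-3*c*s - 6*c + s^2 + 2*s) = (2*c*s - 4*c - s^2 + 2*s)/(3*c*s + 6*c - s^2 - 2*s)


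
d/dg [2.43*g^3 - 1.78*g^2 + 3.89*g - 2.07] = 7.29*g^2 - 3.56*g + 3.89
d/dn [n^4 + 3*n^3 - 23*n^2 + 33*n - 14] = 4*n^3 + 9*n^2 - 46*n + 33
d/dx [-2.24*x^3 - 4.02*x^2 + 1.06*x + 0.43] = -6.72*x^2 - 8.04*x + 1.06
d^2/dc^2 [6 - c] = 0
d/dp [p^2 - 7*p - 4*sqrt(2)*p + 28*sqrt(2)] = 2*p - 7 - 4*sqrt(2)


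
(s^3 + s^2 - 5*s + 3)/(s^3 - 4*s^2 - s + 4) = (s^2 + 2*s - 3)/(s^2 - 3*s - 4)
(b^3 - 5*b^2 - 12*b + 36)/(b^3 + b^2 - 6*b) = (b - 6)/b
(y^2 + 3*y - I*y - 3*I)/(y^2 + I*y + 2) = (y + 3)/(y + 2*I)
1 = 1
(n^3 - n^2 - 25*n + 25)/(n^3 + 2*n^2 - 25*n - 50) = (n - 1)/(n + 2)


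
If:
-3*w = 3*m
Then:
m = -w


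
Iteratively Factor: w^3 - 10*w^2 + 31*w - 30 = (w - 5)*(w^2 - 5*w + 6) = (w - 5)*(w - 3)*(w - 2)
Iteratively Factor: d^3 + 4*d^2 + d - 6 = (d + 2)*(d^2 + 2*d - 3) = (d - 1)*(d + 2)*(d + 3)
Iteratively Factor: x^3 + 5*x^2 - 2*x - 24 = (x + 4)*(x^2 + x - 6) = (x - 2)*(x + 4)*(x + 3)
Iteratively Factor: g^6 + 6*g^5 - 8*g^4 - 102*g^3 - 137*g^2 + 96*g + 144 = (g + 3)*(g^5 + 3*g^4 - 17*g^3 - 51*g^2 + 16*g + 48) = (g + 3)*(g + 4)*(g^4 - g^3 - 13*g^2 + g + 12) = (g - 1)*(g + 3)*(g + 4)*(g^3 - 13*g - 12) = (g - 1)*(g + 3)^2*(g + 4)*(g^2 - 3*g - 4) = (g - 4)*(g - 1)*(g + 3)^2*(g + 4)*(g + 1)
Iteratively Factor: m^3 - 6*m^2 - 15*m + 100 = (m + 4)*(m^2 - 10*m + 25) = (m - 5)*(m + 4)*(m - 5)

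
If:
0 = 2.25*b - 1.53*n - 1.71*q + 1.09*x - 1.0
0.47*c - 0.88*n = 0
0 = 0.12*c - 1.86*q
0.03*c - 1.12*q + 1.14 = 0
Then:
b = 11.5647844860822 - 0.484444444444444*x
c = 26.98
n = 14.41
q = 1.74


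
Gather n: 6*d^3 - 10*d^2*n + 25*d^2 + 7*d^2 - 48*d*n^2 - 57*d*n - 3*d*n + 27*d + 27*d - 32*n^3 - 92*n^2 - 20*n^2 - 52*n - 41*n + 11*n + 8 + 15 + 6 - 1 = 6*d^3 + 32*d^2 + 54*d - 32*n^3 + n^2*(-48*d - 112) + n*(-10*d^2 - 60*d - 82) + 28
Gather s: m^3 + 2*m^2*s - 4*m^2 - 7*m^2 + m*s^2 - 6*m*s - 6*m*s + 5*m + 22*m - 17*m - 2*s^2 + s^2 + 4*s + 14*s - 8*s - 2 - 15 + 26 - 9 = m^3 - 11*m^2 + 10*m + s^2*(m - 1) + s*(2*m^2 - 12*m + 10)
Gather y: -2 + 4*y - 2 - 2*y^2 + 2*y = -2*y^2 + 6*y - 4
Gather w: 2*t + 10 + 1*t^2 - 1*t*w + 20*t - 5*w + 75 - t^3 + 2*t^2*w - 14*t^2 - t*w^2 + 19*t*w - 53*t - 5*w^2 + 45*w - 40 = -t^3 - 13*t^2 - 31*t + w^2*(-t - 5) + w*(2*t^2 + 18*t + 40) + 45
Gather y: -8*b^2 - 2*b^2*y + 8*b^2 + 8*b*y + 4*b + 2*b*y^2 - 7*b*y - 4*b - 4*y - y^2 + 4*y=y^2*(2*b - 1) + y*(-2*b^2 + b)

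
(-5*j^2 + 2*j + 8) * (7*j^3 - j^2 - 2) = -35*j^5 + 19*j^4 + 54*j^3 + 2*j^2 - 4*j - 16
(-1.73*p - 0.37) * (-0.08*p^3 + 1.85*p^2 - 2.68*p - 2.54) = 0.1384*p^4 - 3.1709*p^3 + 3.9519*p^2 + 5.3858*p + 0.9398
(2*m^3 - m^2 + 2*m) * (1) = 2*m^3 - m^2 + 2*m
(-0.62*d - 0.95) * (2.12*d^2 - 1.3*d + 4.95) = -1.3144*d^3 - 1.208*d^2 - 1.834*d - 4.7025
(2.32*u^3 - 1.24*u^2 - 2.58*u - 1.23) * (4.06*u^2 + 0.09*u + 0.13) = 9.4192*u^5 - 4.8256*u^4 - 10.2848*u^3 - 5.3872*u^2 - 0.4461*u - 0.1599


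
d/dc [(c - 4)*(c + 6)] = 2*c + 2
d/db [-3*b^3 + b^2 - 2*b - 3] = -9*b^2 + 2*b - 2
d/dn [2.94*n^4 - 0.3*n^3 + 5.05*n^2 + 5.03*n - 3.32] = 11.76*n^3 - 0.9*n^2 + 10.1*n + 5.03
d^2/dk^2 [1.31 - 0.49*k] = 0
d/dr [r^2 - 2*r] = 2*r - 2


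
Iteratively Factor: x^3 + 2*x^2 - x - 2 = (x + 1)*(x^2 + x - 2) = (x + 1)*(x + 2)*(x - 1)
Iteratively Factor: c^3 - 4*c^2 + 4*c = (c)*(c^2 - 4*c + 4) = c*(c - 2)*(c - 2)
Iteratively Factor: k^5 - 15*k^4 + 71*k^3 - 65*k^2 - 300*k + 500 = (k - 2)*(k^4 - 13*k^3 + 45*k^2 + 25*k - 250) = (k - 2)*(k + 2)*(k^3 - 15*k^2 + 75*k - 125) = (k - 5)*(k - 2)*(k + 2)*(k^2 - 10*k + 25) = (k - 5)^2*(k - 2)*(k + 2)*(k - 5)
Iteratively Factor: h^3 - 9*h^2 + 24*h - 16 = (h - 4)*(h^2 - 5*h + 4) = (h - 4)^2*(h - 1)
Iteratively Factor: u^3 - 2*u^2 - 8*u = (u + 2)*(u^2 - 4*u) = u*(u + 2)*(u - 4)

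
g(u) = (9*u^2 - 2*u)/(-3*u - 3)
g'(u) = (18*u - 2)/(-3*u - 3) + 3*(9*u^2 - 2*u)/(-3*u - 3)^2 = (-9*u^2 - 18*u + 2)/(3*(u^2 + 2*u + 1))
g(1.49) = -2.28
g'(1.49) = -2.41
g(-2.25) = 13.35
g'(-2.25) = -0.65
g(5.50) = -13.40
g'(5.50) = -2.91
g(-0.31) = -0.72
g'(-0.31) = 4.70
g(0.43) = -0.19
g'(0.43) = -1.21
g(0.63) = -0.47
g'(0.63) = -1.62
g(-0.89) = -27.00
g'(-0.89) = 300.03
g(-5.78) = 21.77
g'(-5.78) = -2.84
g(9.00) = -23.70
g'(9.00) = -2.96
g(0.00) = 0.00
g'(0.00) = 0.67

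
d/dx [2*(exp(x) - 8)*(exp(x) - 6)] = 4*(exp(x) - 7)*exp(x)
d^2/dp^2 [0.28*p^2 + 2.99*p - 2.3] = 0.560000000000000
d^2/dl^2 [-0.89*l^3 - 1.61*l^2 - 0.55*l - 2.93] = -5.34*l - 3.22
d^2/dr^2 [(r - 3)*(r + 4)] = 2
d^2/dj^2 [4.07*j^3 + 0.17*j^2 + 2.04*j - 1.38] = 24.42*j + 0.34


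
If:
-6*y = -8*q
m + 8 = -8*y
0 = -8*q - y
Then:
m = -8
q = 0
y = 0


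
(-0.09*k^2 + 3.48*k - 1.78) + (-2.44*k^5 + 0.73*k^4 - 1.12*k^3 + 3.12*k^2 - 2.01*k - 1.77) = -2.44*k^5 + 0.73*k^4 - 1.12*k^3 + 3.03*k^2 + 1.47*k - 3.55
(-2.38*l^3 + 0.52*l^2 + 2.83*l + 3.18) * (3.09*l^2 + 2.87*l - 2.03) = -7.3542*l^5 - 5.2238*l^4 + 15.0685*l^3 + 16.8927*l^2 + 3.3817*l - 6.4554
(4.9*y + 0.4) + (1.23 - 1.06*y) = 3.84*y + 1.63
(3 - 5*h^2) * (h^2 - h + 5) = -5*h^4 + 5*h^3 - 22*h^2 - 3*h + 15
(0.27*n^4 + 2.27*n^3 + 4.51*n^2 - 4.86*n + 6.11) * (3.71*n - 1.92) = 1.0017*n^5 + 7.9033*n^4 + 12.3737*n^3 - 26.6898*n^2 + 31.9993*n - 11.7312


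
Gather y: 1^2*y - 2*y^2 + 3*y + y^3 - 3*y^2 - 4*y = y^3 - 5*y^2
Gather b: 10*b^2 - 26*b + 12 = 10*b^2 - 26*b + 12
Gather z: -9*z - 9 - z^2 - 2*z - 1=-z^2 - 11*z - 10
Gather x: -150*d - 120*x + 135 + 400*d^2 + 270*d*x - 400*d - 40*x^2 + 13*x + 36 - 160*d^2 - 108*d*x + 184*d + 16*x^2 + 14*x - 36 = 240*d^2 - 366*d - 24*x^2 + x*(162*d - 93) + 135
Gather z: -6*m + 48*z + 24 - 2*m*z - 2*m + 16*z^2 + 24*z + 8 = -8*m + 16*z^2 + z*(72 - 2*m) + 32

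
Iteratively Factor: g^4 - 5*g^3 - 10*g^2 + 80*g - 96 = (g - 2)*(g^3 - 3*g^2 - 16*g + 48) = (g - 3)*(g - 2)*(g^2 - 16) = (g - 3)*(g - 2)*(g + 4)*(g - 4)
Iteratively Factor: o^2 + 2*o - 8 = (o + 4)*(o - 2)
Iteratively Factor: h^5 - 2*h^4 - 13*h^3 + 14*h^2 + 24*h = (h - 2)*(h^4 - 13*h^2 - 12*h) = h*(h - 2)*(h^3 - 13*h - 12) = h*(h - 2)*(h + 1)*(h^2 - h - 12) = h*(h - 2)*(h + 1)*(h + 3)*(h - 4)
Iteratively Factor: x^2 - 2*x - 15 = (x - 5)*(x + 3)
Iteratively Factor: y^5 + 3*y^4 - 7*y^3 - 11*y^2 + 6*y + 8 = (y + 1)*(y^4 + 2*y^3 - 9*y^2 - 2*y + 8) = (y - 1)*(y + 1)*(y^3 + 3*y^2 - 6*y - 8) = (y - 1)*(y + 1)*(y + 4)*(y^2 - y - 2) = (y - 2)*(y - 1)*(y + 1)*(y + 4)*(y + 1)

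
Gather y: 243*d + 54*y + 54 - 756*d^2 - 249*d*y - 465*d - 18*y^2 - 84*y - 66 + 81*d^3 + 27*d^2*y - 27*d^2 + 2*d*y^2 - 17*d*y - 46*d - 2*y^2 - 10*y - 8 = 81*d^3 - 783*d^2 - 268*d + y^2*(2*d - 20) + y*(27*d^2 - 266*d - 40) - 20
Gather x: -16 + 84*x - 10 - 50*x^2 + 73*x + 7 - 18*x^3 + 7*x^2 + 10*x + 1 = -18*x^3 - 43*x^2 + 167*x - 18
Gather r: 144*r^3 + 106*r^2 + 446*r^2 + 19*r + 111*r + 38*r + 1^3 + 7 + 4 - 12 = 144*r^3 + 552*r^2 + 168*r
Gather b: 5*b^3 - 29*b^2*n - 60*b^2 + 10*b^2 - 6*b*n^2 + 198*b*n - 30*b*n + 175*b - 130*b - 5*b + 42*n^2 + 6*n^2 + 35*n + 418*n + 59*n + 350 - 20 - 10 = 5*b^3 + b^2*(-29*n - 50) + b*(-6*n^2 + 168*n + 40) + 48*n^2 + 512*n + 320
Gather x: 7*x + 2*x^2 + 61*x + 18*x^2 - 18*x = 20*x^2 + 50*x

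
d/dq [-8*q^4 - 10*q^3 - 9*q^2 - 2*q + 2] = -32*q^3 - 30*q^2 - 18*q - 2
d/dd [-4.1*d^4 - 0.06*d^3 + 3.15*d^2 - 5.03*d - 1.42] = -16.4*d^3 - 0.18*d^2 + 6.3*d - 5.03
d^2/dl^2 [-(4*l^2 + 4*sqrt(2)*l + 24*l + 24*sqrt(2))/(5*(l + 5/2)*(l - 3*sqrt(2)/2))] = 32*(-20*sqrt(2)*l^3 - 28*l^3 - 234*sqrt(2)*l^2 - 900*sqrt(2)*l + 252*l - 876*sqrt(2) + 525)/(5*(32*l^6 - 144*sqrt(2)*l^5 + 240*l^5 - 1080*sqrt(2)*l^4 + 1032*l^4 - 2916*sqrt(2)*l^3 + 3740*l^3 - 3870*sqrt(2)*l^2 + 8100*l^2 - 4050*sqrt(2)*l + 6750*l - 3375*sqrt(2)))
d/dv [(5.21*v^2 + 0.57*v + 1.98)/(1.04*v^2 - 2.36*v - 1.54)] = (-12.8884*v^2 - 20.1652*v + 3.795)/(1.0816*v^4 - 4.9088*v^3 + 2.3664*v^2 + 7.2688*v + 2.3716)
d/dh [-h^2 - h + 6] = -2*h - 1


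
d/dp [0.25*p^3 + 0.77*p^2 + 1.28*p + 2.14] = 0.75*p^2 + 1.54*p + 1.28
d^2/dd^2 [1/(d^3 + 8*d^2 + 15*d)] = 2*(-d*(3*d + 8)*(d^2 + 8*d + 15) + (3*d^2 + 16*d + 15)^2)/(d^3*(d^2 + 8*d + 15)^3)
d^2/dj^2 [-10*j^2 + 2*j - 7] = -20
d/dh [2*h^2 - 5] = 4*h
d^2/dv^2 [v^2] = 2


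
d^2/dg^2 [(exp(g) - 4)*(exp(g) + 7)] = (4*exp(g) + 3)*exp(g)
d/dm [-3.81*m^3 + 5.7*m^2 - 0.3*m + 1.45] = -11.43*m^2 + 11.4*m - 0.3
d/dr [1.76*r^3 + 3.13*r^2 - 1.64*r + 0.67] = 5.28*r^2 + 6.26*r - 1.64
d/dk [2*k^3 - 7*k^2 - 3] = 2*k*(3*k - 7)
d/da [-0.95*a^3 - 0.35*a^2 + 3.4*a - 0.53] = -2.85*a^2 - 0.7*a + 3.4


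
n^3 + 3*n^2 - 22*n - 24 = (n - 4)*(n + 1)*(n + 6)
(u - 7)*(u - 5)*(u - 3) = u^3 - 15*u^2 + 71*u - 105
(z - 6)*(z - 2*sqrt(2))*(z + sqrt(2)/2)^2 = z^4 - 6*z^3 - sqrt(2)*z^3 - 7*z^2/2 + 6*sqrt(2)*z^2 - sqrt(2)*z + 21*z + 6*sqrt(2)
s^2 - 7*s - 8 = (s - 8)*(s + 1)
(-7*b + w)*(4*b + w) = -28*b^2 - 3*b*w + w^2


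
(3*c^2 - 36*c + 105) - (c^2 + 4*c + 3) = 2*c^2 - 40*c + 102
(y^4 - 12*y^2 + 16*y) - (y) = y^4 - 12*y^2 + 15*y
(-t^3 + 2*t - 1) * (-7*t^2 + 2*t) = 7*t^5 - 2*t^4 - 14*t^3 + 11*t^2 - 2*t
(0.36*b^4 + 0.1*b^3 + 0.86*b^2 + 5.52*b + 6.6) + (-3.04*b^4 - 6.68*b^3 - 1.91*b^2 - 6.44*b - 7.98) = -2.68*b^4 - 6.58*b^3 - 1.05*b^2 - 0.920000000000001*b - 1.38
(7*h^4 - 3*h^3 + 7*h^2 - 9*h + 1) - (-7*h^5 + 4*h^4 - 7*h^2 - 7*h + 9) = 7*h^5 + 3*h^4 - 3*h^3 + 14*h^2 - 2*h - 8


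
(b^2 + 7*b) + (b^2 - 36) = 2*b^2 + 7*b - 36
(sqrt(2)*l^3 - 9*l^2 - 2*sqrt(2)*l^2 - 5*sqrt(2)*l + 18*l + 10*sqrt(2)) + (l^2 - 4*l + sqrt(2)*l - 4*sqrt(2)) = sqrt(2)*l^3 - 8*l^2 - 2*sqrt(2)*l^2 - 4*sqrt(2)*l + 14*l + 6*sqrt(2)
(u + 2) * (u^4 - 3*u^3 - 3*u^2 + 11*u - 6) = u^5 - u^4 - 9*u^3 + 5*u^2 + 16*u - 12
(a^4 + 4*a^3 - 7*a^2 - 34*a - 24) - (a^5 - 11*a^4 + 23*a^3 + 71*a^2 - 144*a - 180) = -a^5 + 12*a^4 - 19*a^3 - 78*a^2 + 110*a + 156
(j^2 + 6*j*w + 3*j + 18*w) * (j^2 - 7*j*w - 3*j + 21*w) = j^4 - j^3*w - 42*j^2*w^2 - 9*j^2 + 9*j*w + 378*w^2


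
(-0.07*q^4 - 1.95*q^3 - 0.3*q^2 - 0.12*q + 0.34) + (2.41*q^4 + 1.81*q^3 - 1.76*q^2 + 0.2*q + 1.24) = 2.34*q^4 - 0.14*q^3 - 2.06*q^2 + 0.08*q + 1.58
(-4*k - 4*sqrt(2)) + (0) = -4*k - 4*sqrt(2)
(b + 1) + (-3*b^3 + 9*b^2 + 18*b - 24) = -3*b^3 + 9*b^2 + 19*b - 23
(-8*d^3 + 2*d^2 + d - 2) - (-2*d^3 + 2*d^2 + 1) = -6*d^3 + d - 3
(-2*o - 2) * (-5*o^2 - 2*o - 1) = 10*o^3 + 14*o^2 + 6*o + 2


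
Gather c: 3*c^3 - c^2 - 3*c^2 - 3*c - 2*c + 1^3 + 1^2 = 3*c^3 - 4*c^2 - 5*c + 2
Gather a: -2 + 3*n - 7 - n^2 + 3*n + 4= -n^2 + 6*n - 5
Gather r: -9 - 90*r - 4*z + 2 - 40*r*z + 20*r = r*(-40*z - 70) - 4*z - 7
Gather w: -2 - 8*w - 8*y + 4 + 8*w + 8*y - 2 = 0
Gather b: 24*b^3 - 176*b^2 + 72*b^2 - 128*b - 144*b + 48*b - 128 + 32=24*b^3 - 104*b^2 - 224*b - 96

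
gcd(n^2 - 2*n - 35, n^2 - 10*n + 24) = 1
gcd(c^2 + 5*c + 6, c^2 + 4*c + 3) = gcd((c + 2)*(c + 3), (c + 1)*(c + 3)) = c + 3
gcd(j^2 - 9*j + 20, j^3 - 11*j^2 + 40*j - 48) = j - 4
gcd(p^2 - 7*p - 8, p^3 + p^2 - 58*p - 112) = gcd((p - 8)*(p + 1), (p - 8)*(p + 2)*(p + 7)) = p - 8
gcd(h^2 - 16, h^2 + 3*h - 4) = h + 4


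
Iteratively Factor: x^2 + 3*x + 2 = (x + 2)*(x + 1)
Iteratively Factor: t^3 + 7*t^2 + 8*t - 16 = (t + 4)*(t^2 + 3*t - 4) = (t - 1)*(t + 4)*(t + 4)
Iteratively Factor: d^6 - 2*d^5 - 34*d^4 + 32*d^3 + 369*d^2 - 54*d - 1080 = (d + 3)*(d^5 - 5*d^4 - 19*d^3 + 89*d^2 + 102*d - 360) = (d - 2)*(d + 3)*(d^4 - 3*d^3 - 25*d^2 + 39*d + 180) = (d - 2)*(d + 3)^2*(d^3 - 6*d^2 - 7*d + 60) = (d - 4)*(d - 2)*(d + 3)^2*(d^2 - 2*d - 15) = (d - 5)*(d - 4)*(d - 2)*(d + 3)^2*(d + 3)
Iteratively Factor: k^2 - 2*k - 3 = (k - 3)*(k + 1)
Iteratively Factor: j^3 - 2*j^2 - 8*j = (j - 4)*(j^2 + 2*j) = j*(j - 4)*(j + 2)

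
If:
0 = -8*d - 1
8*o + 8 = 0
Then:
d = -1/8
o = -1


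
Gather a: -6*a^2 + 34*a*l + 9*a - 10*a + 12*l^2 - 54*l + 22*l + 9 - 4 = -6*a^2 + a*(34*l - 1) + 12*l^2 - 32*l + 5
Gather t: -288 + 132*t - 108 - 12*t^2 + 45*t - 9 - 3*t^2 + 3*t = -15*t^2 + 180*t - 405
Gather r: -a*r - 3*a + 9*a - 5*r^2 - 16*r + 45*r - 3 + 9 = 6*a - 5*r^2 + r*(29 - a) + 6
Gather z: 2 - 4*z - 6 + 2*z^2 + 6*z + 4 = 2*z^2 + 2*z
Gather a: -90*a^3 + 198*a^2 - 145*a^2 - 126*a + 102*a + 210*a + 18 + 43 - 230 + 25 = -90*a^3 + 53*a^2 + 186*a - 144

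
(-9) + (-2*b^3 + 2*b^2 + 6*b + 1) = -2*b^3 + 2*b^2 + 6*b - 8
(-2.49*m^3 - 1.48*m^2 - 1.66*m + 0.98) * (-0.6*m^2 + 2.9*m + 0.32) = 1.494*m^5 - 6.333*m^4 - 4.0928*m^3 - 5.8756*m^2 + 2.3108*m + 0.3136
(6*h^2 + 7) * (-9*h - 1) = -54*h^3 - 6*h^2 - 63*h - 7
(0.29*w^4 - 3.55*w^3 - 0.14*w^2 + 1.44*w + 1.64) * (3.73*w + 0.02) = 1.0817*w^5 - 13.2357*w^4 - 0.5932*w^3 + 5.3684*w^2 + 6.146*w + 0.0328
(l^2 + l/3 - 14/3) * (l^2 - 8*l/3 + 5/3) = l^4 - 7*l^3/3 - 35*l^2/9 + 13*l - 70/9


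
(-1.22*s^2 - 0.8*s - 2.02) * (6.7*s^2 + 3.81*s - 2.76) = -8.174*s^4 - 10.0082*s^3 - 13.2148*s^2 - 5.4882*s + 5.5752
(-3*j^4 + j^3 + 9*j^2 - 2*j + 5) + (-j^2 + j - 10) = -3*j^4 + j^3 + 8*j^2 - j - 5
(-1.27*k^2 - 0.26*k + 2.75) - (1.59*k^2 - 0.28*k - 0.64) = -2.86*k^2 + 0.02*k + 3.39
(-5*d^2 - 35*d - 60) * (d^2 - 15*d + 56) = -5*d^4 + 40*d^3 + 185*d^2 - 1060*d - 3360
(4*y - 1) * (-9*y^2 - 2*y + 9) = -36*y^3 + y^2 + 38*y - 9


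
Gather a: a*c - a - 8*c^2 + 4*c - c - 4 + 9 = a*(c - 1) - 8*c^2 + 3*c + 5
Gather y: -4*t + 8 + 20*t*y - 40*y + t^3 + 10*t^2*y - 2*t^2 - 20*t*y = t^3 - 2*t^2 - 4*t + y*(10*t^2 - 40) + 8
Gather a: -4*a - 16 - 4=-4*a - 20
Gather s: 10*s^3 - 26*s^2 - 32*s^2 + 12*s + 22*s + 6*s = 10*s^3 - 58*s^2 + 40*s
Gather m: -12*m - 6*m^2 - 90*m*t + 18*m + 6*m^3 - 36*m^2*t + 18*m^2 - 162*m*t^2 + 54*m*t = 6*m^3 + m^2*(12 - 36*t) + m*(-162*t^2 - 36*t + 6)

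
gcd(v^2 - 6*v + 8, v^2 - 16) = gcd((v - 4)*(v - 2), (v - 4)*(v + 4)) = v - 4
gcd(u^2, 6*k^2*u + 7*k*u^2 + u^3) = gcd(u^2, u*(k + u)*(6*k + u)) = u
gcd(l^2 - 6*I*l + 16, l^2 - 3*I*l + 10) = l + 2*I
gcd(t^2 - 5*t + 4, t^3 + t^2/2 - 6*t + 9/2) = t - 1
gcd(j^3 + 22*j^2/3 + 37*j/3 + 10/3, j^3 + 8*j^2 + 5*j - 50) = j + 5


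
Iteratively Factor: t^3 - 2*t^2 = (t - 2)*(t^2) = t*(t - 2)*(t)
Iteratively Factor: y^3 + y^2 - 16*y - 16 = (y + 4)*(y^2 - 3*y - 4) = (y - 4)*(y + 4)*(y + 1)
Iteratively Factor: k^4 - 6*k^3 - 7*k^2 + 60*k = (k - 4)*(k^3 - 2*k^2 - 15*k) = (k - 4)*(k + 3)*(k^2 - 5*k) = (k - 5)*(k - 4)*(k + 3)*(k)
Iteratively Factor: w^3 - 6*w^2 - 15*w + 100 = (w + 4)*(w^2 - 10*w + 25) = (w - 5)*(w + 4)*(w - 5)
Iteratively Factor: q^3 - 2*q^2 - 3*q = (q + 1)*(q^2 - 3*q) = (q - 3)*(q + 1)*(q)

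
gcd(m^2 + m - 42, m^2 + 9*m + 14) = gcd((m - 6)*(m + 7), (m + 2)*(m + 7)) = m + 7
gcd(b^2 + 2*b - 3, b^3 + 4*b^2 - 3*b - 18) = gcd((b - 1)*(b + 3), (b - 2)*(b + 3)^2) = b + 3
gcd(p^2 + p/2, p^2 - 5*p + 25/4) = 1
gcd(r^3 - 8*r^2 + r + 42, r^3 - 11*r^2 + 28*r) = r - 7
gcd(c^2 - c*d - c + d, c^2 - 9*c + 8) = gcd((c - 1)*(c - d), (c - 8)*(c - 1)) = c - 1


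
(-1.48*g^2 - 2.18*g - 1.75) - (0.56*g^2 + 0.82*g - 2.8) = -2.04*g^2 - 3.0*g + 1.05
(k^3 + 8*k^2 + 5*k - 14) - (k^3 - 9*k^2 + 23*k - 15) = 17*k^2 - 18*k + 1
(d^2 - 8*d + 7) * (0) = 0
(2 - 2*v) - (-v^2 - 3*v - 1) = v^2 + v + 3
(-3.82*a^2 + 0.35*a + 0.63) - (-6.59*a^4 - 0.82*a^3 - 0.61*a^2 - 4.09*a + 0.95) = 6.59*a^4 + 0.82*a^3 - 3.21*a^2 + 4.44*a - 0.32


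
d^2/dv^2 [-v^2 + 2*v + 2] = -2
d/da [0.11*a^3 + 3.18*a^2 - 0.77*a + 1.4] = 0.33*a^2 + 6.36*a - 0.77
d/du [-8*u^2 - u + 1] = -16*u - 1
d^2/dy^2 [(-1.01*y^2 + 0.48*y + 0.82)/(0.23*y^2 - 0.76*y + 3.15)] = (-0.302312*y^3 + 4.650738*y^2 - 2.946576*y - 17.986126)/(0.012167*y^6 - 0.120612*y^5 + 0.898449*y^4 - 3.742696*y^3 + 12.304845*y^2 - 22.6233*y + 31.255875)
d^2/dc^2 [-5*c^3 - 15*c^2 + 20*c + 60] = -30*c - 30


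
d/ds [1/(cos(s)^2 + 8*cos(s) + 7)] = 2*(cos(s) + 4)*sin(s)/(cos(s)^2 + 8*cos(s) + 7)^2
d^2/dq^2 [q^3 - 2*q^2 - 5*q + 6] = 6*q - 4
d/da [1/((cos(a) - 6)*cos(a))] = 2*(cos(a) - 3)*sin(a)/((cos(a) - 6)^2*cos(a)^2)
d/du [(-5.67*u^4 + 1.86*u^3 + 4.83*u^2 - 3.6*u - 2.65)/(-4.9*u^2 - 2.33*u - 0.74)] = (55.566*u^5 + 30.5193*u^4 + 8.1156*u^3 - 33.0231*u^2 - 33.1184*u - 3.5105)/(24.01*u^4 + 22.834*u^3 + 12.6809*u^2 + 3.4484*u + 0.5476)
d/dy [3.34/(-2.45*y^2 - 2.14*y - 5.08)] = (16.366*y + 7.1476)/(2.45*y^2 + 2.14*y + 5.08)^2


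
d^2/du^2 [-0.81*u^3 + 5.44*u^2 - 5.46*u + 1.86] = 10.88 - 4.86*u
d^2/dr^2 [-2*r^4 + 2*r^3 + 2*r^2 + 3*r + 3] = -24*r^2 + 12*r + 4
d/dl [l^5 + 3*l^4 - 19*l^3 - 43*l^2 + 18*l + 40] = 5*l^4 + 12*l^3 - 57*l^2 - 86*l + 18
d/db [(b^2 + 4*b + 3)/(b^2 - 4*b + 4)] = 2*(-4*b - 7)/(b^3 - 6*b^2 + 12*b - 8)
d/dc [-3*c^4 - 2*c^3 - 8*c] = -12*c^3 - 6*c^2 - 8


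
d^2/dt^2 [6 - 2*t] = 0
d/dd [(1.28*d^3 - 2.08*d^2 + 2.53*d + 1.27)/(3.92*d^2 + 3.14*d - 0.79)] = (5.0176*d^4 + 8.0384*d^3 - 19.4824*d^2 - 6.6704*d - 5.9865)/(15.3664*d^4 + 24.6176*d^3 + 3.666*d^2 - 4.9612*d + 0.6241)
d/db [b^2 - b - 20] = 2*b - 1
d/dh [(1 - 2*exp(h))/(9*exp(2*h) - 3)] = 2*(3*exp(2*h) - 3*exp(h) + 1)*exp(h)/(3*(9*exp(4*h) - 6*exp(2*h) + 1))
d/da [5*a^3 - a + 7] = 15*a^2 - 1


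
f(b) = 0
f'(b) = 0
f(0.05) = 0.00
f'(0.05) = 0.00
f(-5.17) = 0.00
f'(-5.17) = 0.00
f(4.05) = 0.00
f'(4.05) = 0.00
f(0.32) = 0.00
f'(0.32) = 0.00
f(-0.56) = 0.00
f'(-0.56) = 0.00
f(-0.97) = 0.00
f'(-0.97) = 0.00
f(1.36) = 0.00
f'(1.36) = 0.00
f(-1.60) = 0.00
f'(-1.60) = 0.00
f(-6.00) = 0.00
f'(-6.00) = 0.00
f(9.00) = 0.00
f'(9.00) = 0.00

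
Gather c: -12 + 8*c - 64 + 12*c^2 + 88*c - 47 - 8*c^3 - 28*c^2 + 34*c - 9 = -8*c^3 - 16*c^2 + 130*c - 132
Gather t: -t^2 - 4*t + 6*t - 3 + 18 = -t^2 + 2*t + 15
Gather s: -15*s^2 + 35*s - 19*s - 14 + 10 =-15*s^2 + 16*s - 4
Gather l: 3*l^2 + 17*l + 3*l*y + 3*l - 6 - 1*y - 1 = 3*l^2 + l*(3*y + 20) - y - 7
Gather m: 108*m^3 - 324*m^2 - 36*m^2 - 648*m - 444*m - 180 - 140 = 108*m^3 - 360*m^2 - 1092*m - 320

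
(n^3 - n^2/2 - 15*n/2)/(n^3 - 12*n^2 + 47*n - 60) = n*(2*n + 5)/(2*(n^2 - 9*n + 20))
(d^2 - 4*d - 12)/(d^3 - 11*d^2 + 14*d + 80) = (d - 6)/(d^2 - 13*d + 40)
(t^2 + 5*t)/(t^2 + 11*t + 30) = t/(t + 6)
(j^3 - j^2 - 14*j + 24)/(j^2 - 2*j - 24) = (j^2 - 5*j + 6)/(j - 6)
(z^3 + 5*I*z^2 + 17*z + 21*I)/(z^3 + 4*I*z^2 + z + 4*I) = (z^2 + 4*I*z + 21)/(z^2 + 3*I*z + 4)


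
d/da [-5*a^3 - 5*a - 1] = -15*a^2 - 5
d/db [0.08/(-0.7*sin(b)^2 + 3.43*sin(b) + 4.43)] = (0.112*sin(b) - 0.2744)*cos(b)/(-0.7*sin(b)^2 + 3.43*sin(b) + 4.43)^2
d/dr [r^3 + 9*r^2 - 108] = 3*r*(r + 6)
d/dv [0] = 0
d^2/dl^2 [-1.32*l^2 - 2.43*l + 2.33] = -2.64000000000000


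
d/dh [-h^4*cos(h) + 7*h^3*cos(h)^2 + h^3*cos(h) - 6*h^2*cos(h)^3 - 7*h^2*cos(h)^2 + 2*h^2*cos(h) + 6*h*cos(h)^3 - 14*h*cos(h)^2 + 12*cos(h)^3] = h^4*sin(h) - h^3*sin(h) - 7*h^3*sin(2*h) - 4*h^3*cos(h) + 18*h^2*sin(h)*cos(h)^2 - 2*h^2*sin(h) + 7*h^2*sin(2*h) + 21*h^2*cos(h)^2 + 3*h^2*cos(h) - 18*h*sin(h)*cos(h)^2 + 14*h*sin(2*h) - 12*h*cos(h)^3 - 14*h*cos(h)^2 + 4*h*cos(h) - 36*sin(h)*cos(h)^2 + 6*cos(h)^3 - 14*cos(h)^2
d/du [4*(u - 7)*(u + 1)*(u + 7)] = 12*u^2 + 8*u - 196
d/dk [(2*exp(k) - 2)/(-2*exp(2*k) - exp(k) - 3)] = 2*(-(1 - exp(k))*(4*exp(k) + 1) - 2*exp(2*k) - exp(k) - 3)*exp(k)/(2*exp(2*k) + exp(k) + 3)^2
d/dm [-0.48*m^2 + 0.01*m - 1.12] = 0.01 - 0.96*m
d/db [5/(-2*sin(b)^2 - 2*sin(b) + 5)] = 10*(sin(2*b) + cos(b))/(2*sin(b) - cos(2*b) - 4)^2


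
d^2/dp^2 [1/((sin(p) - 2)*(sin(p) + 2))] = 2*(-2*sin(p)^4 - 5*sin(p)^2 + 4)/((sin(p) - 2)^3*(sin(p) + 2)^3)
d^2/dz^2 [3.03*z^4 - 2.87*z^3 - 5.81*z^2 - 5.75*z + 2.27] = 36.36*z^2 - 17.22*z - 11.62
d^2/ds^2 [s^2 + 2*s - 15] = 2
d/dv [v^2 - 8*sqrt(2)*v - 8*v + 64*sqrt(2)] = 2*v - 8*sqrt(2) - 8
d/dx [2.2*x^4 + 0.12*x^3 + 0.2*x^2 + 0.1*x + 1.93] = 8.8*x^3 + 0.36*x^2 + 0.4*x + 0.1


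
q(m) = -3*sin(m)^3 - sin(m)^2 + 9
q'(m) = -9*sin(m)^2*cos(m) - 2*sin(m)*cos(m)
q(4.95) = 10.81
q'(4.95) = -1.54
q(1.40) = 5.16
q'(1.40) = -1.82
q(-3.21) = 8.99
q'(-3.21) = 0.18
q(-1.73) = 10.91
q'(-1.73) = 1.08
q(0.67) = 7.90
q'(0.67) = -3.69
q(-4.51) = 5.22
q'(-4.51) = 2.13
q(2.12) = 6.41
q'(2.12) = 4.31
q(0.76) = 7.54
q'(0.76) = -4.09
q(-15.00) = 9.40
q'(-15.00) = 1.90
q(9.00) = 8.62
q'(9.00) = 2.14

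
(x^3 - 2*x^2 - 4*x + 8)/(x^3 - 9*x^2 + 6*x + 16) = (x^2 - 4)/(x^2 - 7*x - 8)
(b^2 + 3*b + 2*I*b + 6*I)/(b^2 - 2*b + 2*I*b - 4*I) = (b + 3)/(b - 2)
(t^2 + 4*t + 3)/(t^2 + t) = (t + 3)/t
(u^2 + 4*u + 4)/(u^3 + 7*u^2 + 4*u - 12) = (u + 2)/(u^2 + 5*u - 6)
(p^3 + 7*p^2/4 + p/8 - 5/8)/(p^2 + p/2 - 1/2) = p + 5/4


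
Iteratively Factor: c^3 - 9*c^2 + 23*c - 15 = (c - 1)*(c^2 - 8*c + 15) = (c - 5)*(c - 1)*(c - 3)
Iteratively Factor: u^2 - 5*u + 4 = (u - 4)*(u - 1)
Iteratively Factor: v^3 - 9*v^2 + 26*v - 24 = (v - 4)*(v^2 - 5*v + 6) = (v - 4)*(v - 3)*(v - 2)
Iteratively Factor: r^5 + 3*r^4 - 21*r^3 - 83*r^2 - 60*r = (r - 5)*(r^4 + 8*r^3 + 19*r^2 + 12*r) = (r - 5)*(r + 3)*(r^3 + 5*r^2 + 4*r) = (r - 5)*(r + 1)*(r + 3)*(r^2 + 4*r) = (r - 5)*(r + 1)*(r + 3)*(r + 4)*(r)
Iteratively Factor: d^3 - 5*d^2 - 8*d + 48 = (d + 3)*(d^2 - 8*d + 16) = (d - 4)*(d + 3)*(d - 4)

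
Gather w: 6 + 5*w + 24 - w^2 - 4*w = -w^2 + w + 30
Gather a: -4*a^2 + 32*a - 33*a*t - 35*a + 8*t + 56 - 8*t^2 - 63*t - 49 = -4*a^2 + a*(-33*t - 3) - 8*t^2 - 55*t + 7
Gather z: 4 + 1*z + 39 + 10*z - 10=11*z + 33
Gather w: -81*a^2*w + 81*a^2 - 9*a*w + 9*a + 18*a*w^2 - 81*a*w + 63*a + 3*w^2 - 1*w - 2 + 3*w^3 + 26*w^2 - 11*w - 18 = 81*a^2 + 72*a + 3*w^3 + w^2*(18*a + 29) + w*(-81*a^2 - 90*a - 12) - 20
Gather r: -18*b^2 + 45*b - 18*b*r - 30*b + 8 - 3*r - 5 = -18*b^2 + 15*b + r*(-18*b - 3) + 3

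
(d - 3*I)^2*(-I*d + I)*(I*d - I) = d^4 - 2*d^3 - 6*I*d^3 - 8*d^2 + 12*I*d^2 + 18*d - 6*I*d - 9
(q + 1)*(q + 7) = q^2 + 8*q + 7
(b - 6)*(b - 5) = b^2 - 11*b + 30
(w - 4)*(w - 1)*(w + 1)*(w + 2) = w^4 - 2*w^3 - 9*w^2 + 2*w + 8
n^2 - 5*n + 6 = (n - 3)*(n - 2)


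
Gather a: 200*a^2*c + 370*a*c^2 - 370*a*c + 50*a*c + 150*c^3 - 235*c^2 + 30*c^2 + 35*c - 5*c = 200*a^2*c + a*(370*c^2 - 320*c) + 150*c^3 - 205*c^2 + 30*c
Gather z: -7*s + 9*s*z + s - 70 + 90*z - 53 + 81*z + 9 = -6*s + z*(9*s + 171) - 114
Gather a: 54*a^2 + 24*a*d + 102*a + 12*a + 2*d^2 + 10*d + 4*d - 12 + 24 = 54*a^2 + a*(24*d + 114) + 2*d^2 + 14*d + 12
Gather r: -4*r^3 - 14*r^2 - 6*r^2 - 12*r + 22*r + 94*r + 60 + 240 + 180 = -4*r^3 - 20*r^2 + 104*r + 480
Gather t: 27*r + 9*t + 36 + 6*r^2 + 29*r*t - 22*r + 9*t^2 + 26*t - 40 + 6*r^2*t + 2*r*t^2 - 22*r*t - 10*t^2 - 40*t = 6*r^2 + 5*r + t^2*(2*r - 1) + t*(6*r^2 + 7*r - 5) - 4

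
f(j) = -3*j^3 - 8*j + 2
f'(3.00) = -89.00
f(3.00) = -103.00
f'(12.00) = -1304.00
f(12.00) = -5278.00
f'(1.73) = -34.94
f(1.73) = -27.37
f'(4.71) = -207.66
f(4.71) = -349.14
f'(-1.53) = -29.07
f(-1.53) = 24.98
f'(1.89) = -40.15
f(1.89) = -33.37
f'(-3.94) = -147.71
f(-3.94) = 217.01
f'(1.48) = -27.71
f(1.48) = -19.57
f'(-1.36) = -24.65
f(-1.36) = 20.43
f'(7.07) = -457.86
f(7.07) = -1114.74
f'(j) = -9*j^2 - 8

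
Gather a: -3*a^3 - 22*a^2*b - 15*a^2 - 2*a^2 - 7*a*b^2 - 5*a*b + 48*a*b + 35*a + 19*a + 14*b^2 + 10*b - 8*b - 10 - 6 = -3*a^3 + a^2*(-22*b - 17) + a*(-7*b^2 + 43*b + 54) + 14*b^2 + 2*b - 16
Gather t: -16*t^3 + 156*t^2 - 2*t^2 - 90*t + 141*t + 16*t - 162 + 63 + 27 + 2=-16*t^3 + 154*t^2 + 67*t - 70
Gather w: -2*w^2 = -2*w^2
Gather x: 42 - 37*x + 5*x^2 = 5*x^2 - 37*x + 42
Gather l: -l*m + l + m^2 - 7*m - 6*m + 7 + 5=l*(1 - m) + m^2 - 13*m + 12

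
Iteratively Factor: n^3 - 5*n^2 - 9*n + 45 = (n - 3)*(n^2 - 2*n - 15) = (n - 3)*(n + 3)*(n - 5)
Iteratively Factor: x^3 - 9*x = (x + 3)*(x^2 - 3*x) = (x - 3)*(x + 3)*(x)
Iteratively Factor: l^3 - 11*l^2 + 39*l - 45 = (l - 3)*(l^2 - 8*l + 15) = (l - 3)^2*(l - 5)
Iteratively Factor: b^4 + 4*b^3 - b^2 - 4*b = (b - 1)*(b^3 + 5*b^2 + 4*b) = (b - 1)*(b + 4)*(b^2 + b) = b*(b - 1)*(b + 4)*(b + 1)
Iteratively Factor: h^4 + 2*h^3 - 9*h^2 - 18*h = (h)*(h^3 + 2*h^2 - 9*h - 18) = h*(h + 2)*(h^2 - 9) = h*(h - 3)*(h + 2)*(h + 3)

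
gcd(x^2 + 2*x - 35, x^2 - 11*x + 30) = x - 5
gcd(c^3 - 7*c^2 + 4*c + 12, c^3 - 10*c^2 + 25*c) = 1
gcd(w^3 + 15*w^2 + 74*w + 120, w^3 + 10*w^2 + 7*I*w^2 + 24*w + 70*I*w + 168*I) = w^2 + 10*w + 24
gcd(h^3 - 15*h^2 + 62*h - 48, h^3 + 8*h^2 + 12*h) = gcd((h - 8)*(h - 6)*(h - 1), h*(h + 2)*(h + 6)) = 1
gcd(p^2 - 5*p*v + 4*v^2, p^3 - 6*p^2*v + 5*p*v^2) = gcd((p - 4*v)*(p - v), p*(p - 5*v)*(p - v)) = p - v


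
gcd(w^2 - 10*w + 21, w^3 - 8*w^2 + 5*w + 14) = w - 7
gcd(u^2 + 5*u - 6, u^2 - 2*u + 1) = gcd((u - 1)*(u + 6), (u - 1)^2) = u - 1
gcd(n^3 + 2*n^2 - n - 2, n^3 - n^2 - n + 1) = n^2 - 1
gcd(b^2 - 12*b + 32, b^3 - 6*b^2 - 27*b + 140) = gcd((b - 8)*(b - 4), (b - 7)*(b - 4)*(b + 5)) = b - 4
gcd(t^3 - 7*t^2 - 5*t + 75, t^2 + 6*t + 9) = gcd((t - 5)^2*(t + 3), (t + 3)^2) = t + 3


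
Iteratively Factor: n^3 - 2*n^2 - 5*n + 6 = (n + 2)*(n^2 - 4*n + 3) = (n - 1)*(n + 2)*(n - 3)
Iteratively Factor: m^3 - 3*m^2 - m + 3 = (m - 3)*(m^2 - 1) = (m - 3)*(m + 1)*(m - 1)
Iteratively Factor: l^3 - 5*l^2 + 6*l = (l - 3)*(l^2 - 2*l) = (l - 3)*(l - 2)*(l)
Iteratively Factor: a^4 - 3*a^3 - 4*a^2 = (a)*(a^3 - 3*a^2 - 4*a) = a^2*(a^2 - 3*a - 4) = a^2*(a + 1)*(a - 4)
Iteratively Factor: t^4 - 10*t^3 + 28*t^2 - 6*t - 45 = (t - 3)*(t^3 - 7*t^2 + 7*t + 15) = (t - 3)^2*(t^2 - 4*t - 5) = (t - 5)*(t - 3)^2*(t + 1)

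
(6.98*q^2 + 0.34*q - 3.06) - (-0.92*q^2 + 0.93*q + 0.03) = 7.9*q^2 - 0.59*q - 3.09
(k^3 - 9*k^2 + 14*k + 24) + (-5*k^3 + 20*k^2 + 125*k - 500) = -4*k^3 + 11*k^2 + 139*k - 476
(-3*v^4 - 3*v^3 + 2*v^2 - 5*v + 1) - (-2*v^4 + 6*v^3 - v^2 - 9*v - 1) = -v^4 - 9*v^3 + 3*v^2 + 4*v + 2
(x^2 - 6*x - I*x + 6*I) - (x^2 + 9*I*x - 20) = -6*x - 10*I*x + 20 + 6*I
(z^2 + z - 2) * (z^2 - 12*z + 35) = z^4 - 11*z^3 + 21*z^2 + 59*z - 70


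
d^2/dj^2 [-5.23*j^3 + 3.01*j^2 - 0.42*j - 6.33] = 6.02 - 31.38*j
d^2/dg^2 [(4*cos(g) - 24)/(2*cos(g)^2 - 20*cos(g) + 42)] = 2*(-9*(1 - cos(2*g))^2*cos(g)/4 + 7*(1 - cos(2*g))^2/2 + 2029*cos(g)/2 - 61*cos(2*g) - 15*cos(3*g) + cos(5*g)/2 - 603)/((cos(g) - 7)^3*(cos(g) - 3)^3)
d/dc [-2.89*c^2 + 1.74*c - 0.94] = 1.74 - 5.78*c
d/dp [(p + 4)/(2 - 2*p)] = 5/(2*(p - 1)^2)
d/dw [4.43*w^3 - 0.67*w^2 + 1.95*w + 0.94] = 13.29*w^2 - 1.34*w + 1.95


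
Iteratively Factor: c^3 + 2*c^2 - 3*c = (c - 1)*(c^2 + 3*c) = c*(c - 1)*(c + 3)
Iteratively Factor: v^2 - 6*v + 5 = (v - 5)*(v - 1)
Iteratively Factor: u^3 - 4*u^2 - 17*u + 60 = (u - 5)*(u^2 + u - 12) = (u - 5)*(u - 3)*(u + 4)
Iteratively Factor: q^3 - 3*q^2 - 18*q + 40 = (q + 4)*(q^2 - 7*q + 10) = (q - 2)*(q + 4)*(q - 5)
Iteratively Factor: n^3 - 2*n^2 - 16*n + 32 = (n + 4)*(n^2 - 6*n + 8) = (n - 2)*(n + 4)*(n - 4)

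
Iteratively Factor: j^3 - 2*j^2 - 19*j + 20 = (j + 4)*(j^2 - 6*j + 5) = (j - 1)*(j + 4)*(j - 5)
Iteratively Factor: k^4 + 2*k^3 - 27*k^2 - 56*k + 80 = (k - 5)*(k^3 + 7*k^2 + 8*k - 16) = (k - 5)*(k - 1)*(k^2 + 8*k + 16) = (k - 5)*(k - 1)*(k + 4)*(k + 4)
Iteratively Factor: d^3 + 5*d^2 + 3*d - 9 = (d - 1)*(d^2 + 6*d + 9) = (d - 1)*(d + 3)*(d + 3)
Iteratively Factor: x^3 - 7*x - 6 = (x - 3)*(x^2 + 3*x + 2) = (x - 3)*(x + 2)*(x + 1)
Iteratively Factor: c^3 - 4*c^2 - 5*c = (c - 5)*(c^2 + c) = (c - 5)*(c + 1)*(c)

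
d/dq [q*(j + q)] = j + 2*q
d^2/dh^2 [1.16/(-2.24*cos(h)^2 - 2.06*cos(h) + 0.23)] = (23.281664*(1 - cos(h)^2)^2 + 16.058112*cos(h)^3 + 18.953936*cos(h)^2 - 31.566616*cos(h) - 34.32208)/(2.24*cos(h)^2 + 2.06*cos(h) - 0.23)^3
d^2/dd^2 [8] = 0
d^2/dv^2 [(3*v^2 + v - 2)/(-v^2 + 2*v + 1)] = 2*(-7*v^3 - 3*v^2 - 15*v + 9)/(v^6 - 6*v^5 + 9*v^4 + 4*v^3 - 9*v^2 - 6*v - 1)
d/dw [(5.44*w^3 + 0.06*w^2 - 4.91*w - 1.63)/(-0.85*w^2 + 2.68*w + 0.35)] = (-4.624*w^4 + 29.1584*w^3 + 1.6993*w^2 - 2.729*w + 2.6499)/(0.7225*w^4 - 4.556*w^3 + 6.5874*w^2 + 1.876*w + 0.1225)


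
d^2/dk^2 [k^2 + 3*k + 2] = 2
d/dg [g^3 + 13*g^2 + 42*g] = 3*g^2 + 26*g + 42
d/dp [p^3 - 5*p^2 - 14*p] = 3*p^2 - 10*p - 14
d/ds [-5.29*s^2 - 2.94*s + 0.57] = -10.58*s - 2.94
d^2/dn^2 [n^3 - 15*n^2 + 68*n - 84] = 6*n - 30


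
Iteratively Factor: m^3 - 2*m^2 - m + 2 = (m - 1)*(m^2 - m - 2) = (m - 1)*(m + 1)*(m - 2)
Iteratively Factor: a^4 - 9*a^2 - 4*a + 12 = (a + 2)*(a^3 - 2*a^2 - 5*a + 6) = (a - 1)*(a + 2)*(a^2 - a - 6) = (a - 3)*(a - 1)*(a + 2)*(a + 2)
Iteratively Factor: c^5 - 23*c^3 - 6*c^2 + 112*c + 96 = (c - 4)*(c^4 + 4*c^3 - 7*c^2 - 34*c - 24) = (c - 4)*(c - 3)*(c^3 + 7*c^2 + 14*c + 8) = (c - 4)*(c - 3)*(c + 4)*(c^2 + 3*c + 2) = (c - 4)*(c - 3)*(c + 1)*(c + 4)*(c + 2)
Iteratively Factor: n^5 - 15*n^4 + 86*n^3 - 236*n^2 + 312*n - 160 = (n - 2)*(n^4 - 13*n^3 + 60*n^2 - 116*n + 80) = (n - 4)*(n - 2)*(n^3 - 9*n^2 + 24*n - 20) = (n - 4)*(n - 2)^2*(n^2 - 7*n + 10) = (n - 5)*(n - 4)*(n - 2)^2*(n - 2)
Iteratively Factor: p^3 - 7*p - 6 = (p - 3)*(p^2 + 3*p + 2) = (p - 3)*(p + 1)*(p + 2)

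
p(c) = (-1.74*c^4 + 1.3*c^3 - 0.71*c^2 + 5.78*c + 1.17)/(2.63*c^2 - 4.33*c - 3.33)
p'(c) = (4.33 - 5.26*c)*(-1.74*c^4 + 1.3*c^3 - 0.71*c^2 + 5.78*c + 1.17)/(2.63*c^2 - 4.33*c - 3.33)^2 + (-6.96*c^3 + 3.9*c^2 - 1.42*c + 5.78)/(2.63*c^2 - 4.33*c - 3.33)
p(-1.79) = -2.86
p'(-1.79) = 1.67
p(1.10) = -1.19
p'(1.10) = -0.29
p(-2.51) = -4.46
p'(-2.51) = 2.73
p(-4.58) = -12.99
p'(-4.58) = 5.49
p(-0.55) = 17.00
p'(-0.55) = -861.00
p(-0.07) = -0.25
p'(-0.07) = -1.56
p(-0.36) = 0.76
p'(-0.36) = -8.30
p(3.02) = -12.77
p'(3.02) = -0.94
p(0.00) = -0.35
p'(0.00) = -1.28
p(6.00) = -30.04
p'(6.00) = -8.38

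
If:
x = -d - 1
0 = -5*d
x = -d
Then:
No Solution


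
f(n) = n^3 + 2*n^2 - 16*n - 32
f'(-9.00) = 191.00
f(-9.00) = -455.00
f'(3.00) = 23.00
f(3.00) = -35.00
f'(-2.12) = -11.00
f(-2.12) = 1.38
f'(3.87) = 44.41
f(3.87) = -6.01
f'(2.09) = 5.46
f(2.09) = -47.57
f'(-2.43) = -8.01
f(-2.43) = 4.34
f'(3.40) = 32.28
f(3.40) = -23.98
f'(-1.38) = -15.81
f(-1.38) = -8.74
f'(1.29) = -5.85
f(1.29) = -47.17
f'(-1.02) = -16.96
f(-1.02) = -14.66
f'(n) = 3*n^2 + 4*n - 16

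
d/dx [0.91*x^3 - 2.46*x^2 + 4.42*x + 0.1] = 2.73*x^2 - 4.92*x + 4.42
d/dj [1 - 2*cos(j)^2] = 2*sin(2*j)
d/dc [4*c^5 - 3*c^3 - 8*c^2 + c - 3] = 20*c^4 - 9*c^2 - 16*c + 1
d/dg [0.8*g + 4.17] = 0.800000000000000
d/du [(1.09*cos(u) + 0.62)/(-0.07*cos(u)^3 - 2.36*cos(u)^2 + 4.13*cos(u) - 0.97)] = (-0.1526*cos(u)^3 - 2.7026*cos(u)^2 - 2.9264*cos(u) + 3.6179)*sin(u)/(0.0049*cos(u)^6 + 0.3304*cos(u)^5 + 4.9914*cos(u)^4 - 19.3578*cos(u)^3 + 21.6353*cos(u)^2 - 8.0122*cos(u) + 0.9409)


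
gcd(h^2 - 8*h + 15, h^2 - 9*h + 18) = h - 3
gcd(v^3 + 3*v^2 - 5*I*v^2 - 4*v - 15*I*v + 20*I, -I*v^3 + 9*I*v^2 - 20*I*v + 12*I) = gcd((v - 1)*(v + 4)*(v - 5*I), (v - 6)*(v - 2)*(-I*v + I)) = v - 1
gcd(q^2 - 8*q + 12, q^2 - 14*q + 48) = q - 6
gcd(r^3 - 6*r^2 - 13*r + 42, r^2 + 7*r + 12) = r + 3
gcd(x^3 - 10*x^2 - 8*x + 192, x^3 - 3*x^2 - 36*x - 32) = x^2 - 4*x - 32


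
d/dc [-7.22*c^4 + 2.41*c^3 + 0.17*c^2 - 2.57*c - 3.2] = -28.88*c^3 + 7.23*c^2 + 0.34*c - 2.57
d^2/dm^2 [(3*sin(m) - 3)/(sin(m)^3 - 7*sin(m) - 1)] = 3*(-4*sin(m)^7 + 9*sin(m)^6 - 22*sin(m)^5 - 39*sin(m)^4 + 23*sin(m)^3 + 110*sin(m)^2 - 14*sin(m) - 112)/(sin(m)^3 - 7*sin(m) - 1)^3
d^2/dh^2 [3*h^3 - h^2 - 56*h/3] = 18*h - 2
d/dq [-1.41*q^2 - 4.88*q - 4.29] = -2.82*q - 4.88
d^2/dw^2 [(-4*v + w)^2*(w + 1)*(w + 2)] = 32*v^2 - 48*v*w - 48*v + 12*w^2 + 18*w + 4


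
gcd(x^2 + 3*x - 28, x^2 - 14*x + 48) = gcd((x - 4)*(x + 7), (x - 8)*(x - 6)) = 1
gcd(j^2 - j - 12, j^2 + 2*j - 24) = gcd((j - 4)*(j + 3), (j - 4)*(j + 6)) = j - 4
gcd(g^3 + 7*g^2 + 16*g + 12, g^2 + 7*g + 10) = g + 2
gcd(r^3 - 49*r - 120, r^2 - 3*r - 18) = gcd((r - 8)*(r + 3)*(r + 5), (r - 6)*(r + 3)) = r + 3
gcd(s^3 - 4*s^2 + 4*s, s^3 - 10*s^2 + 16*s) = s^2 - 2*s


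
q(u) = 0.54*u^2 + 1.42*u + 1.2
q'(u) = 1.08*u + 1.42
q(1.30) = 3.96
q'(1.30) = 2.82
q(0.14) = 1.41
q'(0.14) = 1.57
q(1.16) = 3.57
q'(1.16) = 2.67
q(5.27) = 23.68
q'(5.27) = 7.11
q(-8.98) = 31.99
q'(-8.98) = -8.28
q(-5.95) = 11.87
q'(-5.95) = -5.01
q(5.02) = 21.94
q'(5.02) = 6.84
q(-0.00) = 1.20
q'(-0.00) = 1.42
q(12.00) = 96.00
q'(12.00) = 14.38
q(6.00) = 29.16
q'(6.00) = 7.90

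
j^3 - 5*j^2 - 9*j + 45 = (j - 5)*(j - 3)*(j + 3)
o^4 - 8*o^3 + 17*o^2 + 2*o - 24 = (o - 4)*(o - 3)*(o - 2)*(o + 1)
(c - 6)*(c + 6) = c^2 - 36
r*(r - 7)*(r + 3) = r^3 - 4*r^2 - 21*r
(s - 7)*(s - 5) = s^2 - 12*s + 35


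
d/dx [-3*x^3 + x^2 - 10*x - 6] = -9*x^2 + 2*x - 10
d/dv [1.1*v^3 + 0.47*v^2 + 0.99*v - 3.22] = 3.3*v^2 + 0.94*v + 0.99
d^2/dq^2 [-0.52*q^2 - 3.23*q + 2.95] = -1.04000000000000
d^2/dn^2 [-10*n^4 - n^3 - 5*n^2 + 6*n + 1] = -120*n^2 - 6*n - 10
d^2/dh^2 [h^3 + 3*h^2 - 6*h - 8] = 6*h + 6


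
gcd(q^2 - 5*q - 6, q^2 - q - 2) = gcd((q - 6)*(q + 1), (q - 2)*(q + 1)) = q + 1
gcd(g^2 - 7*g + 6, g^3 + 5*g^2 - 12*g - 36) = 1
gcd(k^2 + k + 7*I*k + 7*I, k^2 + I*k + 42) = k + 7*I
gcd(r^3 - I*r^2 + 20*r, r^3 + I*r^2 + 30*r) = r^2 - 5*I*r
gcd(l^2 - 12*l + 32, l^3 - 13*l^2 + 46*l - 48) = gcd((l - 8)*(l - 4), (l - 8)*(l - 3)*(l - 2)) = l - 8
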